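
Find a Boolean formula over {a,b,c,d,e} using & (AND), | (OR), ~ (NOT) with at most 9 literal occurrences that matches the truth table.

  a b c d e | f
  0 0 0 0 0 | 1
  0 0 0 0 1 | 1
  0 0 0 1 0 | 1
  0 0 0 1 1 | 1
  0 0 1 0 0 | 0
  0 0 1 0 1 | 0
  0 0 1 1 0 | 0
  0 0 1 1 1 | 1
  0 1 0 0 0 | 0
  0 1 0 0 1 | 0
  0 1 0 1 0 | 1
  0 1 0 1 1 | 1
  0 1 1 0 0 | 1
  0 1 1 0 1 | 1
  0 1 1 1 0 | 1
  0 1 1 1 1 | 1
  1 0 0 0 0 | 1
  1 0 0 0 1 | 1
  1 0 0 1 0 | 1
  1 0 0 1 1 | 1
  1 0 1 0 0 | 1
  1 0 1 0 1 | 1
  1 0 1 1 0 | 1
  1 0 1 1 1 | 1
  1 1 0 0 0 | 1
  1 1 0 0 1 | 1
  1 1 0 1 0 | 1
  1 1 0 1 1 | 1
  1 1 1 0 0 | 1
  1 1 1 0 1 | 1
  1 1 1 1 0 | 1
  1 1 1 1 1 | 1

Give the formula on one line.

  (e | b) = 01010101111111110101010111111111
  (d & (e | b)) = 00010001001100110001000100110011
  ~b = 11111111000000001111111100000000
  (~b | c) = 11111111000011111111111100001111
  ~c = 11110000111100001111000011110000
  (c & b) = 00000000000011110000000000001111
  (~c | (c & b)) = 11110000111111111111000011111111
  ((~b | c) & (~c | (c & b))) = 11110000000011111111000000001111
  ((d & (e | b)) | ((~b | c) & (~c | (c & b)))) = 11110001001111111111000100111111
  (((d & (e | b)) | ((~b | c) & (~c | (c & b)))) | a) = 11110001001111111111111111111111

(((d & (e | b)) | ((~b | c) & (~c | (c & b)))) | a)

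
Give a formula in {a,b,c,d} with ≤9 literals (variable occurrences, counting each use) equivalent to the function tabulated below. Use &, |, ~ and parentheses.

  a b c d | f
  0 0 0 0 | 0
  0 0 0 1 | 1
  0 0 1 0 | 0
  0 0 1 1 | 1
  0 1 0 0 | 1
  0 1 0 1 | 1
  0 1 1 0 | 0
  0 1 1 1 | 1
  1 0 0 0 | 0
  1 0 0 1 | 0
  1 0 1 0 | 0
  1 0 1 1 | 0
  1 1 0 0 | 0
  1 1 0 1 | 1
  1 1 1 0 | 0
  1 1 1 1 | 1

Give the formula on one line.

  (b & d) = 0000010100000101
  ~d = 1010101010101010
  ~a = 1111111100000000
  (~d | ~a) = 1111111110101010
  (d & (~d | ~a)) = 0101010100000000
  ((b & d) | (d & (~d | ~a))) = 0101010100000101
  ~c = 1100110011001100
  (b & ~a) = 0000111100000000
  (~c & (b & ~a)) = 0000110000000000
  (((b & d) | (d & (~d | ~a))) | (~c & (b & ~a))) = 0101110100000101

(((b & d) | (d & (~d | ~a))) | (~c & (b & ~a)))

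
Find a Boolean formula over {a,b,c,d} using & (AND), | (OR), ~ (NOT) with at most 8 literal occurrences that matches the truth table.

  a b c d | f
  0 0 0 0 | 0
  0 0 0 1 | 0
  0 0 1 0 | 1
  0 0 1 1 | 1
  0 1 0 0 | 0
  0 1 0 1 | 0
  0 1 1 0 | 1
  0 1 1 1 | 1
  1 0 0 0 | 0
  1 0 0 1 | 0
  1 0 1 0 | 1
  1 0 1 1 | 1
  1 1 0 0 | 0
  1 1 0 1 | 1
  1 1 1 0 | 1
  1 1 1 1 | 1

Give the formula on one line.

  (b & d) = 0000010100000101
  ((b & d) | c) = 0011011100110111
  ~b = 1111000011110000
  ~c = 1100110011001100
  (~c & a) = 0000000011001100
  (~b | (~c & a)) = 1111000011111100
  (~b | c) = 1111001111110011
  ((~b | (~c & a)) | (~b | c)) = 1111001111111111
  (((b & d) | c) & ((~b | (~c & a)) | (~b | c))) = 0011001100110111

(((b & d) | c) & ((~b | (~c & a)) | (~b | c)))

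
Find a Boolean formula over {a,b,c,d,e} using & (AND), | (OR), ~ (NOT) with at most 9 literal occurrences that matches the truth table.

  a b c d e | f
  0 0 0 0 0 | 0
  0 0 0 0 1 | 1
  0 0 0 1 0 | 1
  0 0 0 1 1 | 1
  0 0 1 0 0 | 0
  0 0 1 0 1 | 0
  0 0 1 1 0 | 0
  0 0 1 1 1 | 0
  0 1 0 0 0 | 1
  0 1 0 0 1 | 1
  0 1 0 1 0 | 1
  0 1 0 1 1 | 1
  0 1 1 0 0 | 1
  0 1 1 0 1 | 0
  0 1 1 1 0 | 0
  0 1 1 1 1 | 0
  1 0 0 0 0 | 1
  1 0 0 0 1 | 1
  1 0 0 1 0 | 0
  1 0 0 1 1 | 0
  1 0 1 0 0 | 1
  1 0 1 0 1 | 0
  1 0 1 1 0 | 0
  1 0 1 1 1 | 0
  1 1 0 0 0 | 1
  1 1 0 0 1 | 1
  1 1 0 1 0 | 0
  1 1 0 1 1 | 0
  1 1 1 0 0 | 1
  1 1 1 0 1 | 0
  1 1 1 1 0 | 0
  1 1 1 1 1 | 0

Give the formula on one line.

  ~a = 11111111111111110000000000000000
  ~c = 11110000111100001111000011110000
  (~a & ~c) = 11110000111100000000000000000000
  ~d = 11001100110011001100110011001100
  ((~a & ~c) | ~d) = 11111100111111001100110011001100
  (a | b) = 00000000111111111111111111111111
  ~e = 10101010101010101010101010101010
  ((a | b) & ~e) = 00000000101010101010101010101010
  (e | d) = 01110111011101110111011101110111
  (~c & (e | d)) = 01110000011100000111000001110000
  (((a | b) & ~e) | (~c & (e | d))) = 01110000111110101111101011111010
  (((~a & ~c) | ~d) & (((a | b) & ~e) | (~c & (e | d)))) = 01110000111110001100100011001000

(((~a & ~c) | ~d) & (((a | b) & ~e) | (~c & (e | d))))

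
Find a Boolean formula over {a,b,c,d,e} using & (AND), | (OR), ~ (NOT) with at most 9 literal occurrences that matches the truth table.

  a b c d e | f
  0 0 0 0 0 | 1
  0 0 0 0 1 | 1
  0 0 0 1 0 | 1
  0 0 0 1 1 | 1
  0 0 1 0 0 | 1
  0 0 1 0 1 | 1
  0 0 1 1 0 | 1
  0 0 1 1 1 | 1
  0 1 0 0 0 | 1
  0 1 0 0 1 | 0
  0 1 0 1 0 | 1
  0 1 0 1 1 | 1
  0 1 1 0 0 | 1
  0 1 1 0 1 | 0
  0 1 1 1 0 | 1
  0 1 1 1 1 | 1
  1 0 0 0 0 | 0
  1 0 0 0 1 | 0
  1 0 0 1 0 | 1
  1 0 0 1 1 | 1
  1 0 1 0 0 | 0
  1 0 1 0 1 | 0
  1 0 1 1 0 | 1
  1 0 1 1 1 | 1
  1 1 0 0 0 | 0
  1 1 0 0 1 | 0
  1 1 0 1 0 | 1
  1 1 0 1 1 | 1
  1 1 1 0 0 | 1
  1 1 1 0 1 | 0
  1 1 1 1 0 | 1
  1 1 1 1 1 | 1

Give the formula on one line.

(d | ((~a | ((c | ~b) & b)) & ((d | ~e) | ~b)))

  ~a = 11111111111111110000000000000000
  ~b = 11111111000000001111111100000000
  (c | ~b) = 11111111000011111111111100001111
  ((c | ~b) & b) = 00000000000011110000000000001111
  (~a | ((c | ~b) & b)) = 11111111111111110000000000001111
  ~e = 10101010101010101010101010101010
  (d | ~e) = 10111011101110111011101110111011
  ((d | ~e) | ~b) = 11111111101110111111111110111011
  ((~a | ((c | ~b) & b)) & ((d | ~e) | ~b)) = 11111111101110110000000000001011
  (d | ((~a | ((c | ~b) & b)) & ((d | ~e) | ~b))) = 11111111101110110011001100111011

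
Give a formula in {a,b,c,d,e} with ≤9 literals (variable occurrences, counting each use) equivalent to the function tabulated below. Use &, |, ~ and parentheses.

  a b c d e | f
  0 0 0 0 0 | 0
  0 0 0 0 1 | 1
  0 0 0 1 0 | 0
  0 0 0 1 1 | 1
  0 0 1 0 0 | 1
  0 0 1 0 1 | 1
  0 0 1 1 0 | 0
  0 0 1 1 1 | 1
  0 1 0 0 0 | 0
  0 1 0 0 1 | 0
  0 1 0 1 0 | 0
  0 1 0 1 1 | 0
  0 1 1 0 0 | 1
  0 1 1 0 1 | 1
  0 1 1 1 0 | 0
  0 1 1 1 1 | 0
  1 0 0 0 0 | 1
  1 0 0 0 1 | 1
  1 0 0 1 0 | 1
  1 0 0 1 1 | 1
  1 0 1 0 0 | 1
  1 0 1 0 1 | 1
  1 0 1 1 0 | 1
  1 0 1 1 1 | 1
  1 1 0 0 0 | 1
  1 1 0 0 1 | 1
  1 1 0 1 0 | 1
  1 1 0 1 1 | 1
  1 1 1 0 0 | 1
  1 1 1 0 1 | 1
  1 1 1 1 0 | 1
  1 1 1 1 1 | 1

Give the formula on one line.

  ~b = 11111111000000001111111100000000
  ~e = 10101010101010101010101010101010
  (~b | ~e) = 11111111101010101111111110101010
  ((~b | ~e) & e) = 01010101000000000101010100000000
  ~d = 11001100110011001100110011001100
  (c & ~d) = 00001100000011000000110000001100
  (((~b | ~e) & e) | (c & ~d)) = 01011101000011000101110100001100
  (a | (((~b | ~e) & e) | (c & ~d))) = 01011101000011001111111111111111

(a | (((~b | ~e) & e) | (c & ~d)))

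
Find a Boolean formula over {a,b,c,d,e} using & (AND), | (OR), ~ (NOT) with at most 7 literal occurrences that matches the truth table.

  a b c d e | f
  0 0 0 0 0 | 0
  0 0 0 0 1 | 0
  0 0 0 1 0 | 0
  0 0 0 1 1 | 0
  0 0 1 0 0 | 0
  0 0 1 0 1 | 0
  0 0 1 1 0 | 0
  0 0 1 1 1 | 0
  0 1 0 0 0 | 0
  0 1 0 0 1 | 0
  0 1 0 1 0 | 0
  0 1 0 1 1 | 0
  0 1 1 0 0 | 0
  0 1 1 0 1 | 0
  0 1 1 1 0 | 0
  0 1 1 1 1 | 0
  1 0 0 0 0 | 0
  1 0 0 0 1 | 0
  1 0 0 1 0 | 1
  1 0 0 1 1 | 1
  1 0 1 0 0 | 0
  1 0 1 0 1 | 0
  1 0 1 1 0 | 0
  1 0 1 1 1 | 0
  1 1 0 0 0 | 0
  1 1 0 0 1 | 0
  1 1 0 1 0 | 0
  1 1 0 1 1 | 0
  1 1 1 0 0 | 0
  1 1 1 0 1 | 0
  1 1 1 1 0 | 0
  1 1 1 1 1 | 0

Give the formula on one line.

  ~c = 11110000111100001111000011110000
  ~b = 11111111000000001111111100000000
  (~c & ~b) = 11110000000000001111000000000000
  (a & d) = 00000000000000000011001100110011
  ((~c & ~b) & (a & d)) = 00000000000000000011000000000000

((~c & ~b) & (a & d))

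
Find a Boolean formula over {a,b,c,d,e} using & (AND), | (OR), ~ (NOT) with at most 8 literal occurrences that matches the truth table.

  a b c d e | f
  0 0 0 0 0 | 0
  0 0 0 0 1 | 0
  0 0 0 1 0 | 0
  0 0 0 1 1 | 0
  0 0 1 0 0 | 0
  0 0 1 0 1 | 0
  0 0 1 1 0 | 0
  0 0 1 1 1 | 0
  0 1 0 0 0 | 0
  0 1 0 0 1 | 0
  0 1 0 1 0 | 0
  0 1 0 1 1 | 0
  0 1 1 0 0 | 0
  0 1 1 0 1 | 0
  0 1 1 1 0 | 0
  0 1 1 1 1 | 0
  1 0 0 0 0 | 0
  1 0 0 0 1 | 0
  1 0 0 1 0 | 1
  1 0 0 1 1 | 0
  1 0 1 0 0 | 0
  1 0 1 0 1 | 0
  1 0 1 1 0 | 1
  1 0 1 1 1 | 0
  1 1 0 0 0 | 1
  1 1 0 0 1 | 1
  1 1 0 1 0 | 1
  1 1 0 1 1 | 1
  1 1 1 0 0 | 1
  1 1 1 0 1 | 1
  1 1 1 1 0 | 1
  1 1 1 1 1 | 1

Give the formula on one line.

(((~e | b) & a) & (((~e & a) & (e | d)) | b))

  ~e = 10101010101010101010101010101010
  (~e | b) = 10101010111111111010101011111111
  ((~e | b) & a) = 00000000000000001010101011111111
  (~e & a) = 00000000000000001010101010101010
  (e | d) = 01110111011101110111011101110111
  ((~e & a) & (e | d)) = 00000000000000000010001000100010
  (((~e & a) & (e | d)) | b) = 00000000111111110010001011111111
  (((~e | b) & a) & (((~e & a) & (e | d)) | b)) = 00000000000000000010001011111111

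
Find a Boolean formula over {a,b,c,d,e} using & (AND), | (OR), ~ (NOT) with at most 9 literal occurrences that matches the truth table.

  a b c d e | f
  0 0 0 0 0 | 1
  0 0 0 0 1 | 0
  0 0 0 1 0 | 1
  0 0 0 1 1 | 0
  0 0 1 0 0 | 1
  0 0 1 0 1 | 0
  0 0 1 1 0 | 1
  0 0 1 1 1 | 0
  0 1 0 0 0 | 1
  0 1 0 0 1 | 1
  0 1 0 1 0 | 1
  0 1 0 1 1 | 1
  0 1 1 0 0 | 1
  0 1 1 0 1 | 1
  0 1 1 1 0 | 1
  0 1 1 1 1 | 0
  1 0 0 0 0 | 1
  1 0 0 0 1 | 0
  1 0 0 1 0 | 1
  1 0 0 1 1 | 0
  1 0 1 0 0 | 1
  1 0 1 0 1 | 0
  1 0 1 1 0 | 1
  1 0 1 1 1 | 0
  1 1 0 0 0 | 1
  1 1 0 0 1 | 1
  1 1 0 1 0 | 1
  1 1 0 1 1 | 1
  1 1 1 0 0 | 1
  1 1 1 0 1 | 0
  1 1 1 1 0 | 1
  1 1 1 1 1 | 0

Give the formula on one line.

(((~d & (e & b)) & ~a) | (((b & e) & ~c) | ~e))

  ~d = 11001100110011001100110011001100
  (e & b) = 00000000010101010000000001010101
  (~d & (e & b)) = 00000000010001000000000001000100
  ~a = 11111111111111110000000000000000
  ((~d & (e & b)) & ~a) = 00000000010001000000000000000000
  (b & e) = 00000000010101010000000001010101
  ~c = 11110000111100001111000011110000
  ((b & e) & ~c) = 00000000010100000000000001010000
  ~e = 10101010101010101010101010101010
  (((b & e) & ~c) | ~e) = 10101010111110101010101011111010
  (((~d & (e & b)) & ~a) | (((b & e) & ~c) | ~e)) = 10101010111111101010101011111010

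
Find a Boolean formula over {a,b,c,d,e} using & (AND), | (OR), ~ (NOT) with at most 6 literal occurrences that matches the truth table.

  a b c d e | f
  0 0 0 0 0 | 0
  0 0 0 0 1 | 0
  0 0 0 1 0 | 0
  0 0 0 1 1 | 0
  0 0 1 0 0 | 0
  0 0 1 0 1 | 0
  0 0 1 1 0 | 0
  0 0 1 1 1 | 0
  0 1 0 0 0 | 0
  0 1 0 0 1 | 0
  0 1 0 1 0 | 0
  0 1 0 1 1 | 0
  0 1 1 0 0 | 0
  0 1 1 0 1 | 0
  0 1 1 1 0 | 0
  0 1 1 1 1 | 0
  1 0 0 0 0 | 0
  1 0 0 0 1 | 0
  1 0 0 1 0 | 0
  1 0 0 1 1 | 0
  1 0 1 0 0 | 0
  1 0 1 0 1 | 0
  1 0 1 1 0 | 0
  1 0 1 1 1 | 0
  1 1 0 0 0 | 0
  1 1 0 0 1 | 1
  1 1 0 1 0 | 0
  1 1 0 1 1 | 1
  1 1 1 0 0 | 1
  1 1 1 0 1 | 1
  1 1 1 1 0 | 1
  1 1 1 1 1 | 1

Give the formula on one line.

((b & a) & ((b & e) | (c | ~b)))

  (b & a) = 00000000000000000000000011111111
  (b & e) = 00000000010101010000000001010101
  ~b = 11111111000000001111111100000000
  (c | ~b) = 11111111000011111111111100001111
  ((b & e) | (c | ~b)) = 11111111010111111111111101011111
  ((b & a) & ((b & e) | (c | ~b))) = 00000000000000000000000001011111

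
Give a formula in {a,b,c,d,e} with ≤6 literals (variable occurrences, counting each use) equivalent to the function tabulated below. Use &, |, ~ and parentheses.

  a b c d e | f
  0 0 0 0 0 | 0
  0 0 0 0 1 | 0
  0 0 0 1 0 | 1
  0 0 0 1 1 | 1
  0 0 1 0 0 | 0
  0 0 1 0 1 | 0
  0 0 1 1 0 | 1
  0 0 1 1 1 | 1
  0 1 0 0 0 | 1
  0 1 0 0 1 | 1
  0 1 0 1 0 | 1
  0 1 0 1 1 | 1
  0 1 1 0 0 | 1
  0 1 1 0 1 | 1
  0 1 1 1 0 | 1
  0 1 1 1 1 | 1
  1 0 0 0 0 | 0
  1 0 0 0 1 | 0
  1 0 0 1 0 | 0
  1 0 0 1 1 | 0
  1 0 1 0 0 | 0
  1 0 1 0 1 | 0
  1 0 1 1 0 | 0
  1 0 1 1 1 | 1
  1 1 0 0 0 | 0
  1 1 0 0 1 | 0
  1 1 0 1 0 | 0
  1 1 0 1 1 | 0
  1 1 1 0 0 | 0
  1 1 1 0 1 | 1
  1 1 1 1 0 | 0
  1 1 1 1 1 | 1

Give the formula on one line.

  (d | b) = 00110011111111110011001111111111
  (c & a) = 00000000000000000000111100001111
  (e & (c & a)) = 00000000000000000000010100000101
  ~a = 11111111111111110000000000000000
  ((e & (c & a)) | ~a) = 11111111111111110000010100000101
  ((d | b) & ((e & (c & a)) | ~a)) = 00110011111111110000000100000101

((d | b) & ((e & (c & a)) | ~a))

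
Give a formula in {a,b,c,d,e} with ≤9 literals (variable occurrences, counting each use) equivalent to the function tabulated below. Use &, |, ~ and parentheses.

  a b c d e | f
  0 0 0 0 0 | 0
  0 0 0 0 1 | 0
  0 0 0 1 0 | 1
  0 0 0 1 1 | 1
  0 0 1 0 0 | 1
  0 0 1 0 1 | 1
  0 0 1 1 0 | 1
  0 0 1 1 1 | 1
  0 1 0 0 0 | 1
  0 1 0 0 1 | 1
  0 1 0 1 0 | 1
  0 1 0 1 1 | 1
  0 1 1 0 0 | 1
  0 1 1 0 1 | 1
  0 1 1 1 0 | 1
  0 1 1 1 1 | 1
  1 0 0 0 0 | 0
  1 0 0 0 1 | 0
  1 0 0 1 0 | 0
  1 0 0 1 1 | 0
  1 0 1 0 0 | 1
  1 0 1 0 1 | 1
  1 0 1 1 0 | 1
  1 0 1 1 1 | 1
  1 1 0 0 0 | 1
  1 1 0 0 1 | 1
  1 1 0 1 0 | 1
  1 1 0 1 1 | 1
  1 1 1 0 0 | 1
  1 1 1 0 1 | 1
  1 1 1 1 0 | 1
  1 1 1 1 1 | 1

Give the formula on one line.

  ~a = 11111111111111110000000000000000
  (d & ~a) = 00110011001100110000000000000000
  (b | (d & ~a)) = 00110011111111110000000011111111
  ~b = 11111111000000001111111100000000
  (c & ~b) = 00001111000000000000111100000000
  (b | (c & ~b)) = 00001111111111110000111111111111
  ((b | (d & ~a)) | (b | (c & ~b))) = 00111111111111110000111111111111

((b | (d & ~a)) | (b | (c & ~b)))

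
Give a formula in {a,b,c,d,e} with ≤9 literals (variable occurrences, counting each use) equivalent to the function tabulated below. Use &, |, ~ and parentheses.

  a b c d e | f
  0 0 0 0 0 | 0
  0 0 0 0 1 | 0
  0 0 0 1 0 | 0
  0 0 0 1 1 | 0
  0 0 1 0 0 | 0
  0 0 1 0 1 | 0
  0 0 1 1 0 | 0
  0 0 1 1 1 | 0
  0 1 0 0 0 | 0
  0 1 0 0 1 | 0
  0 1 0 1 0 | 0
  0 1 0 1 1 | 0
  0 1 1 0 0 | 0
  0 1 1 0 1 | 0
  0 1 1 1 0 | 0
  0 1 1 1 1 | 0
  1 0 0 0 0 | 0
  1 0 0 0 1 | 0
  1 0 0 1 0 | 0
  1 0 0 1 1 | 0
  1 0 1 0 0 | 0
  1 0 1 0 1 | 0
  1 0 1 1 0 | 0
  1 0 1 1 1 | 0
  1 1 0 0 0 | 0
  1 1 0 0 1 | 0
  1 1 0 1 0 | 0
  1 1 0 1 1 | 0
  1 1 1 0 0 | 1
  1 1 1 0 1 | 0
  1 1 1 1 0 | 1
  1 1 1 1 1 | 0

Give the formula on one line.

((~e & (a & c)) & ((e | b) & a))

  ~e = 10101010101010101010101010101010
  (a & c) = 00000000000000000000111100001111
  (~e & (a & c)) = 00000000000000000000101000001010
  (e | b) = 01010101111111110101010111111111
  ((e | b) & a) = 00000000000000000101010111111111
  ((~e & (a & c)) & ((e | b) & a)) = 00000000000000000000000000001010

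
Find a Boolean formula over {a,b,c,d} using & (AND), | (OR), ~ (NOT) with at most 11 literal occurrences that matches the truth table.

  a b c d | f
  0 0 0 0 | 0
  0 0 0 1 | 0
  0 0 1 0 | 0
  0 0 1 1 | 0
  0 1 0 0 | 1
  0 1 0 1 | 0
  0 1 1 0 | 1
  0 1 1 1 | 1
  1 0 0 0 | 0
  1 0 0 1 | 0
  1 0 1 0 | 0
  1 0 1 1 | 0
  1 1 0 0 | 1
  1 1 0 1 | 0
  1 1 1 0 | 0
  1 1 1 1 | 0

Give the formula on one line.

  ~c = 1100110011001100
  ~a = 1111111100000000
  (~a & c) = 0011001100000000
  (~c | (~a & c)) = 1111111111001100
  ~b = 1111000011110000
  ~d = 1010101010101010
  (~b & ~d) = 1010000010100000
  (~d & ~c) = 1000100010001000
  ((~b & ~d) | (~d & ~c)) = 1010100010101000
  (c | ((~b & ~d) | (~d & ~c))) = 1011101110111011
  ((~c | (~a & c)) & (c | ((~b & ~d) | (~d & ~c)))) = 1011101110001000
  (b & ((~c | (~a & c)) & (c | ((~b & ~d) | (~d & ~c))))) = 0000101100001000

(b & ((~c | (~a & c)) & (c | ((~b & ~d) | (~d & ~c)))))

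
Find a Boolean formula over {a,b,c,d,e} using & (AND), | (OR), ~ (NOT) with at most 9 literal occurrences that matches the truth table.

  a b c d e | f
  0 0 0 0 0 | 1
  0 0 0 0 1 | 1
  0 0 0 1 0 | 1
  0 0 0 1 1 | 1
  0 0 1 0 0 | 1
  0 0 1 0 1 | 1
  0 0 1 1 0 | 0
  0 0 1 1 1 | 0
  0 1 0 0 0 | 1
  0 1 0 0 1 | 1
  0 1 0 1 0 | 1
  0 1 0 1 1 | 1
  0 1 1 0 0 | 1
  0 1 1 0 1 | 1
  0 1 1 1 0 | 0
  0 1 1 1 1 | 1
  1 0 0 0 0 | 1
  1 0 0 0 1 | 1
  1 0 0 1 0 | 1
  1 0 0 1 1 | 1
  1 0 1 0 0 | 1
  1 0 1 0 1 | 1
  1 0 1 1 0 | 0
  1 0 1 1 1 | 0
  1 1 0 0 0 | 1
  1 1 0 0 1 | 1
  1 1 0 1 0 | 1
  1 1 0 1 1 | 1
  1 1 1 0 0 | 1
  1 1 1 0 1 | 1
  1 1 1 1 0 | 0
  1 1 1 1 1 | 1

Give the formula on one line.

((((d & e) | ~b) & b) | (~d | ~c))

  (d & e) = 00010001000100010001000100010001
  ~b = 11111111000000001111111100000000
  ((d & e) | ~b) = 11111111000100011111111100010001
  (((d & e) | ~b) & b) = 00000000000100010000000000010001
  ~d = 11001100110011001100110011001100
  ~c = 11110000111100001111000011110000
  (~d | ~c) = 11111100111111001111110011111100
  ((((d & e) | ~b) & b) | (~d | ~c)) = 11111100111111011111110011111101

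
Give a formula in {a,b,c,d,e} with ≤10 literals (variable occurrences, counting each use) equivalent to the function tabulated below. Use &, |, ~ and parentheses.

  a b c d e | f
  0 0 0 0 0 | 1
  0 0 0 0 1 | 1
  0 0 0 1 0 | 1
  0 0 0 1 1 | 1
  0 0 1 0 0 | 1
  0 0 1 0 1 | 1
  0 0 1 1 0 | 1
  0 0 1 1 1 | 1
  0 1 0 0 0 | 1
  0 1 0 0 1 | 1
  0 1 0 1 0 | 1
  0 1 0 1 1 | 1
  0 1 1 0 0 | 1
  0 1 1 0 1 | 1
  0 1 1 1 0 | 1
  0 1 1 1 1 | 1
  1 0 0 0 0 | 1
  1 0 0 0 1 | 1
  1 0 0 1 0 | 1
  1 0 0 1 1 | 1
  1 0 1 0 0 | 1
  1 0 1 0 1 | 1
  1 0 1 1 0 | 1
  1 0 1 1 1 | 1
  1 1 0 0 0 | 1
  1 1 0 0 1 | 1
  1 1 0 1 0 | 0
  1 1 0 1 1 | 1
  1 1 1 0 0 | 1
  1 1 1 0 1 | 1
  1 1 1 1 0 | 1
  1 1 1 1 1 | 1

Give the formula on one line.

  ~d = 11001100110011001100110011001100
  (~d | e) = 11011101110111011101110111011101
  ~b = 11111111000000001111111100000000
  ((~d | e) | ~b) = 11111111110111011111111111011101
  ~a = 11111111111111110000000000000000
  (d & c) = 00000011000000110000001100000011
  (~a | (d & c)) = 11111111111111110000001100000011
  ~e = 10101010101010101010101010101010
  (~e & ~d) = 10001000100010001000100010001000
  ((~a | (d & c)) | (~e & ~d)) = 11111111111111111000101110001011
  (((~a | (d & c)) | (~e & ~d)) & b) = 00000000111111110000000010001011
  (((~d | e) | ~b) | (((~a | (d & c)) | (~e & ~d)) & b)) = 11111111111111111111111111011111

(((~d | e) | ~b) | (((~a | (d & c)) | (~e & ~d)) & b))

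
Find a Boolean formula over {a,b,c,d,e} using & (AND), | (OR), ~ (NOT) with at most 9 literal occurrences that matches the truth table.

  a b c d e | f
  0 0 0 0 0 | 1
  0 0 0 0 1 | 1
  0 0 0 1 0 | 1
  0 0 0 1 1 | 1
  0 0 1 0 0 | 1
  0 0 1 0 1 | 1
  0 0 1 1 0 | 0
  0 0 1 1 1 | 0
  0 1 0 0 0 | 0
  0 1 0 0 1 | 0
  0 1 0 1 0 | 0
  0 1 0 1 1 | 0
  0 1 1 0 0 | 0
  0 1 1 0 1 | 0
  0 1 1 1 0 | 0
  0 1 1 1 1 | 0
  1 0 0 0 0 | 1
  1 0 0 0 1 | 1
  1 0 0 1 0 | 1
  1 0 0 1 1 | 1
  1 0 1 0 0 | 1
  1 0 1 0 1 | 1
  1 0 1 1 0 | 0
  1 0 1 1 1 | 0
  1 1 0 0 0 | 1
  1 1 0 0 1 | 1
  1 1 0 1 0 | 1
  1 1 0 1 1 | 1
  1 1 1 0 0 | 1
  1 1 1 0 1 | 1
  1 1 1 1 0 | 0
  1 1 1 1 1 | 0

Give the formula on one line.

((a | ~b) & ((~d & (d | c)) | ~c))

  ~b = 11111111000000001111111100000000
  (a | ~b) = 11111111000000001111111111111111
  ~d = 11001100110011001100110011001100
  (d | c) = 00111111001111110011111100111111
  (~d & (d | c)) = 00001100000011000000110000001100
  ~c = 11110000111100001111000011110000
  ((~d & (d | c)) | ~c) = 11111100111111001111110011111100
  ((a | ~b) & ((~d & (d | c)) | ~c)) = 11111100000000001111110011111100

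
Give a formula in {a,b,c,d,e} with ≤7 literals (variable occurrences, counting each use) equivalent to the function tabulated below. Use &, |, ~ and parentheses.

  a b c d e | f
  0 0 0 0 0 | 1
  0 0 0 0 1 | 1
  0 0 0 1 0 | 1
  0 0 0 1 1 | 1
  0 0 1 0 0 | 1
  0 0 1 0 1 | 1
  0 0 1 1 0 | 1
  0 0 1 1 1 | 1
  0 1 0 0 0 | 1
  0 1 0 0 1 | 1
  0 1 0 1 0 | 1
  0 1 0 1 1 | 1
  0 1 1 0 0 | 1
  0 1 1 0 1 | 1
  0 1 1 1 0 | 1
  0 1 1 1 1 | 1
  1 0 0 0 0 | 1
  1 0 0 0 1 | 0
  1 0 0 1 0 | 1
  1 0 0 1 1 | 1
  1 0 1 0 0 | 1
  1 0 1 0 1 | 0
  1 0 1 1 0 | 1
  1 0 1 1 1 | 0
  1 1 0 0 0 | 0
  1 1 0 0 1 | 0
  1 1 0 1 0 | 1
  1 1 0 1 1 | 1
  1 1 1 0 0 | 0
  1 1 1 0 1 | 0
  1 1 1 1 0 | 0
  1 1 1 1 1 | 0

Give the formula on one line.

((~a | ((~c | ~a) & d)) | (~b & (a & ~e)))

  ~a = 11111111111111110000000000000000
  ~c = 11110000111100001111000011110000
  (~c | ~a) = 11111111111111111111000011110000
  ((~c | ~a) & d) = 00110011001100110011000000110000
  (~a | ((~c | ~a) & d)) = 11111111111111110011000000110000
  ~b = 11111111000000001111111100000000
  ~e = 10101010101010101010101010101010
  (a & ~e) = 00000000000000001010101010101010
  (~b & (a & ~e)) = 00000000000000001010101000000000
  ((~a | ((~c | ~a) & d)) | (~b & (a & ~e))) = 11111111111111111011101000110000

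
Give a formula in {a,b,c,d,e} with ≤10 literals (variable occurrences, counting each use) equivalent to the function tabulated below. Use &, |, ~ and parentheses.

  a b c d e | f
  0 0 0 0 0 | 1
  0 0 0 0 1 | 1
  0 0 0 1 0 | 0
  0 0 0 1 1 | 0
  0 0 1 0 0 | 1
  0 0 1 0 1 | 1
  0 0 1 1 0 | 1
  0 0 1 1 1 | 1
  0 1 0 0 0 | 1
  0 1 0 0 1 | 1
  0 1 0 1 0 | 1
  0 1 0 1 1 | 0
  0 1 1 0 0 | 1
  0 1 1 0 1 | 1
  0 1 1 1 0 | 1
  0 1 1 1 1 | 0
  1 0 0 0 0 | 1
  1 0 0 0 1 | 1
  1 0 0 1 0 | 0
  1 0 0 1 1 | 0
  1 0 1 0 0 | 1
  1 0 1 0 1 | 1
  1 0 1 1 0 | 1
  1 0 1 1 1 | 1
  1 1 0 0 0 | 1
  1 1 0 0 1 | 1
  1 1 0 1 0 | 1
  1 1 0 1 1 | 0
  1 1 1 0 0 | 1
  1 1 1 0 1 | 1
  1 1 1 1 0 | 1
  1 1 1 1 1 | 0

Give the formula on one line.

  ~e = 10101010101010101010101010101010
  (~e & b) = 00000000101010100000000010101010
  ~d = 11001100110011001100110011001100
  ((~e & b) | ~d) = 11001100111011101100110011101110
  ~c = 11110000111100001111000011110000
  (~d & ~c) = 11000000110000001100000011000000
  ((~d & ~c) | c) = 11001111110011111100111111001111
  ~b = 11111111000000001111111100000000
  (((~d & ~c) | c) & ~b) = 11001111000000001100111100000000
  (((~e & b) | ~d) | (((~d & ~c) | c) & ~b)) = 11001111111011101100111111101110

(((~e & b) | ~d) | (((~d & ~c) | c) & ~b))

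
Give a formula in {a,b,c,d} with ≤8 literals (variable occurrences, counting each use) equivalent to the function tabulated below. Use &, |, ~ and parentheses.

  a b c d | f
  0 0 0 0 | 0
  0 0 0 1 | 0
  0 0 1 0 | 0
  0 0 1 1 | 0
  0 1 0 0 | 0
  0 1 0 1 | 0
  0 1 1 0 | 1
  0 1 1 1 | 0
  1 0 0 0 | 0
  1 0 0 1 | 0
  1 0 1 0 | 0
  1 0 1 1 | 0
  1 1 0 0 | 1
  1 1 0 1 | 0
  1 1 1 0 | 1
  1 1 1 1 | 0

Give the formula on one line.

  ~d = 1010101010101010
  (b & ~d) = 0000101000001010
  (c | d) = 0111011101110111
  ((c | d) | a) = 0111011111111111
  ((b & ~d) & ((c | d) | a)) = 0000001000001010

((b & ~d) & ((c | d) | a))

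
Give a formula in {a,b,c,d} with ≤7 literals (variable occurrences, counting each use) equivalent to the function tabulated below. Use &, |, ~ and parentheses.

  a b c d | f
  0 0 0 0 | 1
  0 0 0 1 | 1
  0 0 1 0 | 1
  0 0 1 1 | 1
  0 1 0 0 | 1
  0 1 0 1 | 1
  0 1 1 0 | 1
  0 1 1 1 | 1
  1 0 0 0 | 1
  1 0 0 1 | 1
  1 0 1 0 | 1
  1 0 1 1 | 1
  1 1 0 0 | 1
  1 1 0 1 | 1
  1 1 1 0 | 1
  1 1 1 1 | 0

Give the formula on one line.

  ~c = 1100110011001100
  (d & ~c) = 0100010001000100
  ~a = 1111111100000000
  ((d & ~c) | ~a) = 1111111101000100
  ~b = 1111000011110000
  ~d = 1010101010101010
  (~c | ~d) = 1110111011101110
  (~b | (~c | ~d)) = 1111111011111110
  (((d & ~c) | ~a) | (~b | (~c | ~d))) = 1111111111111110

(((d & ~c) | ~a) | (~b | (~c | ~d)))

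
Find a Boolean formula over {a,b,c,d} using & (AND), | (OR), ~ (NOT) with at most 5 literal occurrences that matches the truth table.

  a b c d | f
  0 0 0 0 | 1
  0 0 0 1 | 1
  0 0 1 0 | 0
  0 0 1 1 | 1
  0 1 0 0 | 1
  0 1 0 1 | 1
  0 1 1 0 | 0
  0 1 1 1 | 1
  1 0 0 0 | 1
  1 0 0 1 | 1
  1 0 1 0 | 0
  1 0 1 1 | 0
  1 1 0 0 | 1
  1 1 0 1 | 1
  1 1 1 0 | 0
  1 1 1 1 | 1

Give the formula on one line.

((d & (~a | b)) | ~c)

  ~a = 1111111100000000
  (~a | b) = 1111111100001111
  (d & (~a | b)) = 0101010100000101
  ~c = 1100110011001100
  ((d & (~a | b)) | ~c) = 1101110111001101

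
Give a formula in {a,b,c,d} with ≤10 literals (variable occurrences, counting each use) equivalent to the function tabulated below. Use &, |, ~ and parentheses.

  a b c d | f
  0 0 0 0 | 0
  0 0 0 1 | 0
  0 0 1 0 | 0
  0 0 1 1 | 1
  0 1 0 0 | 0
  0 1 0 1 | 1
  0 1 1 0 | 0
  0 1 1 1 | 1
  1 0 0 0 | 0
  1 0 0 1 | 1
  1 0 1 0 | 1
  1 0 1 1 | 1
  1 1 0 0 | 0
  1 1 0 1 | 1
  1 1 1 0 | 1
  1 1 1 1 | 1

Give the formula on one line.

(((c & a) | d) & ((c | b) | (~d | a)))

  (c & a) = 0000000000110011
  ((c & a) | d) = 0101010101110111
  (c | b) = 0011111100111111
  ~d = 1010101010101010
  (~d | a) = 1010101011111111
  ((c | b) | (~d | a)) = 1011111111111111
  (((c & a) | d) & ((c | b) | (~d | a))) = 0001010101110111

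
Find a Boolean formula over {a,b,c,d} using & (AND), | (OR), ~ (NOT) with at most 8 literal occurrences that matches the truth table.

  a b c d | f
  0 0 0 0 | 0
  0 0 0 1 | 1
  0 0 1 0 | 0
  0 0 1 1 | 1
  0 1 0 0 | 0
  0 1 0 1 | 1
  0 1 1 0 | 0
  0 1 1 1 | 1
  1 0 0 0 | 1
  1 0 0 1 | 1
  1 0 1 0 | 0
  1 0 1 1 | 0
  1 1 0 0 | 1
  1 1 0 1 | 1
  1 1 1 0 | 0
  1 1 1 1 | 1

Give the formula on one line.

  ~c = 1100110011001100
  (a & ~c) = 0000000011001100
  ~a = 1111111100000000
  (~a | b) = 1111111100001111
  ((~a | b) | ~c) = 1111111111001111
  (d & ((~a | b) | ~c)) = 0101010101000101
  ((a & ~c) | (d & ((~a | b) | ~c))) = 0101010111001101

((a & ~c) | (d & ((~a | b) | ~c)))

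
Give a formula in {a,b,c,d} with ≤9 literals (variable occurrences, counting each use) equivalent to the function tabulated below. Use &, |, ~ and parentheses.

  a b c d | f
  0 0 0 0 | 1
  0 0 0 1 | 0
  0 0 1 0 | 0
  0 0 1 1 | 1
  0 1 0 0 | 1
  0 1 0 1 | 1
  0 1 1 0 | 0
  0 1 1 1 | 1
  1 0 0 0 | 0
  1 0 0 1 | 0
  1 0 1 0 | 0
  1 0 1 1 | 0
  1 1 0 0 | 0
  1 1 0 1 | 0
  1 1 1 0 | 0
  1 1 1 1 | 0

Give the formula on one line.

  ~a = 1111111100000000
  ~d = 1010101010101010
  ~b = 1111000011110000
  (~b & c) = 0011000000110000
  ((~b & c) | b) = 0011111100111111
  (d | c) = 0111011101110111
  (((~b & c) | b) & (d | c)) = 0011011100110111
  (~d | (((~b & c) | b) & (d | c))) = 1011111110111111
  ~c = 1100110011001100
  (d | ~c) = 1101110111011101
  ((~d | (((~b & c) | b) & (d | c))) & (d | ~c)) = 1001110110011101
  (~a & ((~d | (((~b & c) | b) & (d | c))) & (d | ~c))) = 1001110100000000

(~a & ((~d | (((~b & c) | b) & (d | c))) & (d | ~c)))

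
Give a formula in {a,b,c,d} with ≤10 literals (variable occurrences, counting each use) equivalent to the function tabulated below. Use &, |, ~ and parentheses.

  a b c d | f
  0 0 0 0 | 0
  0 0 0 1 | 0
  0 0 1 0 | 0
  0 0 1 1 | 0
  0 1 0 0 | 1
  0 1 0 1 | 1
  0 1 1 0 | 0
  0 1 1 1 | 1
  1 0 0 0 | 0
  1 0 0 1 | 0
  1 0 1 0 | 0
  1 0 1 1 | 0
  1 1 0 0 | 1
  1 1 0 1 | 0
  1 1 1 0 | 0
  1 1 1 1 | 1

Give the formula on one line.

  (b & d) = 0000010100000101
  ~a = 1111111100000000
  (~a | c) = 1111111100110011
  ((b & d) & (~a | c)) = 0000010100000001
  ~d = 1010101010101010
  ~c = 1100110011001100
  (~d & ~c) = 1000100010001000
  ((~d & ~c) & b) = 0000100000001000
  (((b & d) & (~a | c)) | ((~d & ~c) & b)) = 0000110100001001

(((b & d) & (~a | c)) | ((~d & ~c) & b))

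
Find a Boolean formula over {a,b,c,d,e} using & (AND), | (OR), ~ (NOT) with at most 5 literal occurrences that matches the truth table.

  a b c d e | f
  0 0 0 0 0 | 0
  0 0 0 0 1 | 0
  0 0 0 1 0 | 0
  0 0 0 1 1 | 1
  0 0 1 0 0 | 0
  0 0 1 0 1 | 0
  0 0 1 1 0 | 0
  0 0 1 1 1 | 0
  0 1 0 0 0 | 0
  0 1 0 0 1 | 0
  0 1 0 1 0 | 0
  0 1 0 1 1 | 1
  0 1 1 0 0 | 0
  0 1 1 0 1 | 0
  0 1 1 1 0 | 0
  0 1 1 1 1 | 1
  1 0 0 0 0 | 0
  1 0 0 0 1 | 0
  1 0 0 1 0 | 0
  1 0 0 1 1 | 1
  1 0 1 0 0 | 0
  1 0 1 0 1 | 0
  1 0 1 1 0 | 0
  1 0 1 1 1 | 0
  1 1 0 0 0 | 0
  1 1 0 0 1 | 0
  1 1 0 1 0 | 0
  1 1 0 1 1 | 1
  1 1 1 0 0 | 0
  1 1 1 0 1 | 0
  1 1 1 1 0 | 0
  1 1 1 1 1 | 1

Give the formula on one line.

((e & d) & (~c | b))

  (e & d) = 00010001000100010001000100010001
  ~c = 11110000111100001111000011110000
  (~c | b) = 11110000111111111111000011111111
  ((e & d) & (~c | b)) = 00010000000100010001000000010001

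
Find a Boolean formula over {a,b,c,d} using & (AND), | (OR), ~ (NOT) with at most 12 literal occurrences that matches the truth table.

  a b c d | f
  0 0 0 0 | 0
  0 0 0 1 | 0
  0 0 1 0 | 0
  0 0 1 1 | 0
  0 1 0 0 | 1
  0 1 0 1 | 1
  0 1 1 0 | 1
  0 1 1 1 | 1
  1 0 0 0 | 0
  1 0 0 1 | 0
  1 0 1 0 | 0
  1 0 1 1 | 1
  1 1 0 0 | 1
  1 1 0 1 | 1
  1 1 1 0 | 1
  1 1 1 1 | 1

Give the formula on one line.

(b | (((~b & (a | (b | (c & a)))) & c) & (d & a)))

  ~b = 1111000011110000
  (c & a) = 0000000000110011
  (b | (c & a)) = 0000111100111111
  (a | (b | (c & a))) = 0000111111111111
  (~b & (a | (b | (c & a)))) = 0000000011110000
  ((~b & (a | (b | (c & a)))) & c) = 0000000000110000
  (d & a) = 0000000001010101
  (((~b & (a | (b | (c & a)))) & c) & (d & a)) = 0000000000010000
  (b | (((~b & (a | (b | (c & a)))) & c) & (d & a))) = 0000111100011111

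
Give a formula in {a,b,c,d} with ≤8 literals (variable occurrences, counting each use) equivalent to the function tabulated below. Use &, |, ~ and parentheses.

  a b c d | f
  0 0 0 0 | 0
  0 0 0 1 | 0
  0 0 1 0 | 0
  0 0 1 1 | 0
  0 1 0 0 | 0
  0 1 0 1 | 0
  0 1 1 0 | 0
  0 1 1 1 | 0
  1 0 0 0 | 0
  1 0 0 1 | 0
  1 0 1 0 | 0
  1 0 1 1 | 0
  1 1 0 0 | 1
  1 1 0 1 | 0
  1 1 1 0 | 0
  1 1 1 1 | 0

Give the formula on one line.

  (a | d) = 0101010111111111
  (b & (a | d)) = 0000010100001111
  ~c = 1100110011001100
  ~b = 1111000011110000
  (~c | ~b) = 1111110011111100
  (d | (~c | ~b)) = 1111110111111101
  ~d = 1010101010101010
  ((d | (~c | ~b)) & ~d) = 1010100010101000
  ((b & (a | d)) & ((d | (~c | ~b)) & ~d)) = 0000000000001000

((b & (a | d)) & ((d | (~c | ~b)) & ~d))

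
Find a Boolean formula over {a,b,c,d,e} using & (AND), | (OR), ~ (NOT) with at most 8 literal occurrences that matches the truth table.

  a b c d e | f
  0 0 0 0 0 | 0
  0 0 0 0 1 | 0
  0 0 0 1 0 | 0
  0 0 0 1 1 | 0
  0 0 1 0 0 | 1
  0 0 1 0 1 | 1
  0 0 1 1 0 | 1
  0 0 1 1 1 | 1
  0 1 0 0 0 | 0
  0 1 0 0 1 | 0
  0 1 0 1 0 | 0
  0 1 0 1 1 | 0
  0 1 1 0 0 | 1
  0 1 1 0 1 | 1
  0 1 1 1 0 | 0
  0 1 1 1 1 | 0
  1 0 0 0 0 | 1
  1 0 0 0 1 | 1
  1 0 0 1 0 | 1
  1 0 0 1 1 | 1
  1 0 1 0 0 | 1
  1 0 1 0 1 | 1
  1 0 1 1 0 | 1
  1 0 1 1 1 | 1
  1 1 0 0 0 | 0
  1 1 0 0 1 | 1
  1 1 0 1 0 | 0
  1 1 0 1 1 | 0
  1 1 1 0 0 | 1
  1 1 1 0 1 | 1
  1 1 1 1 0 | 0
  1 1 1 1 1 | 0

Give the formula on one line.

  ~b = 11111111000000001111111100000000
  (e | ~b) = 11111111010101011111111101010101
  ((e | ~b) & a) = 00000000000000001111111101010101
  (c | ((e | ~b) & a)) = 00001111000011111111111101011111
  ~d = 11001100110011001100110011001100
  (~d | ~b) = 11111111110011001111111111001100
  ((c | ((e | ~b) & a)) & (~d | ~b)) = 00001111000011001111111101001100

((c | ((e | ~b) & a)) & (~d | ~b))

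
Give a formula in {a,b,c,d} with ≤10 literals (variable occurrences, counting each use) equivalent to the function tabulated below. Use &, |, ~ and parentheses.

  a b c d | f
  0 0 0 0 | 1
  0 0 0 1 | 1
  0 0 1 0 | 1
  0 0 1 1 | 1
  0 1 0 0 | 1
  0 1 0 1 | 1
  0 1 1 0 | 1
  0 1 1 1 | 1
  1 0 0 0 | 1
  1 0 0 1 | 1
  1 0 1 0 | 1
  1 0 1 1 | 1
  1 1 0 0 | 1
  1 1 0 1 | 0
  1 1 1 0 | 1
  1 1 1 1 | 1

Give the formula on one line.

  ~a = 1111111100000000
  ~d = 1010101010101010
  (~d & a) = 0000000010101010
  (~a | (~d & a)) = 1111111110101010
  (b | d) = 0101111101011111
  ~b = 1111000011110000
  (~b | ~d) = 1111101011111010
  (c | (~b | ~d)) = 1111101111111011
  ((b | d) & (c | (~b | ~d))) = 0101101101011011
  ((~a | (~d & a)) | ((b | d) & (c | (~b | ~d)))) = 1111111111111011

((~a | (~d & a)) | ((b | d) & (c | (~b | ~d))))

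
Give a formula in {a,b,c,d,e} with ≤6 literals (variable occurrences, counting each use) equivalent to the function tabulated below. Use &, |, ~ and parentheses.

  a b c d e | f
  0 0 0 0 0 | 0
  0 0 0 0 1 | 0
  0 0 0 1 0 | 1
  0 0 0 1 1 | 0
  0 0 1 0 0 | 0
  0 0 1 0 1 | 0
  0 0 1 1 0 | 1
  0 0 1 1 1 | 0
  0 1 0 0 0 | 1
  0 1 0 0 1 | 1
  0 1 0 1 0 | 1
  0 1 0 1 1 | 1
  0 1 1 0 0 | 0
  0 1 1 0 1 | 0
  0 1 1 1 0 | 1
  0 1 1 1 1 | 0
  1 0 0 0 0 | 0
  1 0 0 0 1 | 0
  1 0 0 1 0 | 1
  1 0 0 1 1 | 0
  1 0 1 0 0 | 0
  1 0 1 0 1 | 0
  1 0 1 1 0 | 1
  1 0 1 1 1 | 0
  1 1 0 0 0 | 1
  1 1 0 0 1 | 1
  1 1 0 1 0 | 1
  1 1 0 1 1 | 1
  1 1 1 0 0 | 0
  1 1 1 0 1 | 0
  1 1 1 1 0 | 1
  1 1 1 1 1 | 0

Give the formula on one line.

  ~e = 10101010101010101010101010101010
  (d & ~e) = 00100010001000100010001000100010
  ~c = 11110000111100001111000011110000
  (~c & b) = 00000000111100000000000011110000
  ((d & ~e) | (~c & b)) = 00100010111100100010001011110010

((d & ~e) | (~c & b))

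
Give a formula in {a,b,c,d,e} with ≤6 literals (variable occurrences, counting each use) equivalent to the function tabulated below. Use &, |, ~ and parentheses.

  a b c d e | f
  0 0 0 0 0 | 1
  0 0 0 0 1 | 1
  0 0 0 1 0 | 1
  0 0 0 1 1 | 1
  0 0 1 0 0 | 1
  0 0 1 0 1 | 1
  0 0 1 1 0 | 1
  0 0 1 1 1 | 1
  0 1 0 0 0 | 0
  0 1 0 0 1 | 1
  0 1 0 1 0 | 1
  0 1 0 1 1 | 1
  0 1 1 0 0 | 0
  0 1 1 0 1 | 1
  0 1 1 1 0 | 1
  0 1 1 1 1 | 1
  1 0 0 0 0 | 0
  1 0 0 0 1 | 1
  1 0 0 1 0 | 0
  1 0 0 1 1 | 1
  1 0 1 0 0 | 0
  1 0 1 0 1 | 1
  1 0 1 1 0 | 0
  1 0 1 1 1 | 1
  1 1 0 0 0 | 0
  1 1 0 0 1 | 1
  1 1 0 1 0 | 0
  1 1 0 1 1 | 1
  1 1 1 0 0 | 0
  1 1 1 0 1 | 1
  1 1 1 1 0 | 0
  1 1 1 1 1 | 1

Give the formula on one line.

(e | ((d | ~b) & ~a))

  ~b = 11111111000000001111111100000000
  (d | ~b) = 11111111001100111111111100110011
  ~a = 11111111111111110000000000000000
  ((d | ~b) & ~a) = 11111111001100110000000000000000
  (e | ((d | ~b) & ~a)) = 11111111011101110101010101010101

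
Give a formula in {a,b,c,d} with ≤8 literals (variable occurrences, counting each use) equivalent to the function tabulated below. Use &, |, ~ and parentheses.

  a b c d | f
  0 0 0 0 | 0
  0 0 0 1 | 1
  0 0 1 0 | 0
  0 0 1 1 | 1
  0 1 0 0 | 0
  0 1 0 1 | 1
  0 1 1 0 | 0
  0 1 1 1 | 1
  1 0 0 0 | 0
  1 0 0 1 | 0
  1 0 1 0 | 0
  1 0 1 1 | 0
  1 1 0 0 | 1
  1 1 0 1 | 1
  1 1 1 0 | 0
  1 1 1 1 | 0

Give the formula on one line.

  ~c = 1100110011001100
  (b & a) = 0000000000001111
  (~c & (b & a)) = 0000000000001100
  ~a = 1111111100000000
  (d & ~a) = 0101010100000000
  ((~c & (b & a)) | (d & ~a)) = 0101010100001100

((~c & (b & a)) | (d & ~a))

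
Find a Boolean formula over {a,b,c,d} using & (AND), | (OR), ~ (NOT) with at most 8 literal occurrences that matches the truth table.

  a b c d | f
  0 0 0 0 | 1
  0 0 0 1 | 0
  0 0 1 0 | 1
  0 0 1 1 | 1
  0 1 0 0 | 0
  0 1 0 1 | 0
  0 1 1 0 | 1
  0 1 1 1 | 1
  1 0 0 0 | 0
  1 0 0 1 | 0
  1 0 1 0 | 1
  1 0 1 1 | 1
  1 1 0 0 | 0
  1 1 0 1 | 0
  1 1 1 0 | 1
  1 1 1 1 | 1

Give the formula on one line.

  ~d = 1010101010101010
  ~b = 1111000011110000
  (b & c) = 0000001100000011
  (~b | (b & c)) = 1111001111110011
  (~d & (~b | (b & c))) = 1010001010100010
  ~a = 1111111100000000
  ((~d & (~b | (b & c))) & ~a) = 1010001000000000
  (((~d & (~b | (b & c))) & ~a) | c) = 1011001100110011

(((~d & (~b | (b & c))) & ~a) | c)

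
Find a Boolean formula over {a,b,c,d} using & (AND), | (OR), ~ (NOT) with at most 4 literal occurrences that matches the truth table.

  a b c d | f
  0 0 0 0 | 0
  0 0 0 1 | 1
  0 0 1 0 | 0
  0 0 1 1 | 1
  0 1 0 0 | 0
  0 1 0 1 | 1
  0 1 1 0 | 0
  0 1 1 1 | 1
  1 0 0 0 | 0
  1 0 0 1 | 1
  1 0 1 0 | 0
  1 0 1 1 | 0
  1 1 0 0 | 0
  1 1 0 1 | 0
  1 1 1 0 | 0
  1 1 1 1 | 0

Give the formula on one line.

(d & (~a | (~b & ~c)))

  ~a = 1111111100000000
  ~b = 1111000011110000
  ~c = 1100110011001100
  (~b & ~c) = 1100000011000000
  (~a | (~b & ~c)) = 1111111111000000
  (d & (~a | (~b & ~c))) = 0101010101000000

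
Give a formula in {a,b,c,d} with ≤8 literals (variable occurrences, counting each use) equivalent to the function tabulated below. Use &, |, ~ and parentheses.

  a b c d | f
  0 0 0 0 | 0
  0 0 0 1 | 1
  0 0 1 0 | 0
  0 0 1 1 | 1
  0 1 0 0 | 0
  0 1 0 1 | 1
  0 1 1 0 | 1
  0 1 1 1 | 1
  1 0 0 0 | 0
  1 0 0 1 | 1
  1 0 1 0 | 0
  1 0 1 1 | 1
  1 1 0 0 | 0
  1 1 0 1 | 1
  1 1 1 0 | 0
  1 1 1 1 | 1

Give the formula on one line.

  (c | a) = 0011001111111111
  (d | (c | a)) = 0111011111111111
  ~a = 1111111100000000
  (d | ~a) = 1111111101010101
  ((d | ~a) & b) = 0000111100000101
  (((d | ~a) & b) | d) = 0101111101010101
  ((d | (c | a)) & (((d | ~a) & b) | d)) = 0101011101010101

((d | (c | a)) & (((d | ~a) & b) | d))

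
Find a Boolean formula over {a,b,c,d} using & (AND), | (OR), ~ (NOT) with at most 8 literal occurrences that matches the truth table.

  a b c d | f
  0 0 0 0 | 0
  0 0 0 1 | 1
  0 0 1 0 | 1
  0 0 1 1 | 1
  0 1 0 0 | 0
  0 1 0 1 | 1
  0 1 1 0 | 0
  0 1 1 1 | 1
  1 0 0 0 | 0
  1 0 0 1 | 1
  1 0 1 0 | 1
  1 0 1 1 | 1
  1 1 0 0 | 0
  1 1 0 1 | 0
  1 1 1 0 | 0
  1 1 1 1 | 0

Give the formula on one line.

  ~b = 1111000011110000
  ~a = 1111111100000000
  (d & ~a) = 0101010100000000
  (~b | (d & ~a)) = 1111010111110000
  (c | d) = 0111011101110111
  ((~b | (d & ~a)) & (c | d)) = 0111010101110000

((~b | (d & ~a)) & (c | d))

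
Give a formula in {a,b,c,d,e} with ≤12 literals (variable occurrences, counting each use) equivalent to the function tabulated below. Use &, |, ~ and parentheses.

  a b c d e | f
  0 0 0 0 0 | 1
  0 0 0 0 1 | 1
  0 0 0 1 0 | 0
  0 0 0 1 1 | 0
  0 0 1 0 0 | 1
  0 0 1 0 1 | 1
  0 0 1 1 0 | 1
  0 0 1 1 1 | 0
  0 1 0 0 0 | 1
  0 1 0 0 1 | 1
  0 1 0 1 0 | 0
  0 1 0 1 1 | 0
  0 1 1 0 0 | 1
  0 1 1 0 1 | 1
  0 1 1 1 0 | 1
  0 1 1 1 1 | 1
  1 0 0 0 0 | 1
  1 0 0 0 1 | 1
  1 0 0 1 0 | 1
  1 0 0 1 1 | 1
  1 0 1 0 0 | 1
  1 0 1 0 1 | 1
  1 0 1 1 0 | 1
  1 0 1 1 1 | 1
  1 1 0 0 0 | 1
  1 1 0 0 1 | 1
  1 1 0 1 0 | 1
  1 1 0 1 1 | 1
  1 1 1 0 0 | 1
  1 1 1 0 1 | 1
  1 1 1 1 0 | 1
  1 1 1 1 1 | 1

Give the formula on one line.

(((a | ~d) & ((~b | (~a & b)) | ~c)) | ((~e | b) & c))

  ~d = 11001100110011001100110011001100
  (a | ~d) = 11001100110011001111111111111111
  ~b = 11111111000000001111111100000000
  ~a = 11111111111111110000000000000000
  (~a & b) = 00000000111111110000000000000000
  (~b | (~a & b)) = 11111111111111111111111100000000
  ~c = 11110000111100001111000011110000
  ((~b | (~a & b)) | ~c) = 11111111111111111111111111110000
  ((a | ~d) & ((~b | (~a & b)) | ~c)) = 11001100110011001111111111110000
  ~e = 10101010101010101010101010101010
  (~e | b) = 10101010111111111010101011111111
  ((~e | b) & c) = 00001010000011110000101000001111
  (((a | ~d) & ((~b | (~a & b)) | ~c)) | ((~e | b) & c)) = 11001110110011111111111111111111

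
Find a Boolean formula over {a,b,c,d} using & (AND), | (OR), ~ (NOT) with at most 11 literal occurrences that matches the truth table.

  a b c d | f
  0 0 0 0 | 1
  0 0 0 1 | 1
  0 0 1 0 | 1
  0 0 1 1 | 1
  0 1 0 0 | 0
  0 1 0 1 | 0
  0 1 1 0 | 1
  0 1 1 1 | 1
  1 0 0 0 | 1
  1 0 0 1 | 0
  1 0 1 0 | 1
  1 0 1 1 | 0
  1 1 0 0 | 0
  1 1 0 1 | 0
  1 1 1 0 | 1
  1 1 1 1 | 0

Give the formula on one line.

  ~b = 1111000011110000
  (c | ~b) = 1111001111110011
  ~d = 1010101010101010
  ((c | ~b) & ~d) = 1010001010100010
  ~a = 1111111100000000
  (c & d) = 0001000100010001
  ~c = 1100110011001100
  (~b & ~c) = 1100000011000000
  (d & (~b & ~c)) = 0100000001000000
  ((c & d) | (d & (~b & ~c))) = 0101000101010001
  (~a & ((c & d) | (d & (~b & ~c)))) = 0101000100000000
  (((c | ~b) & ~d) | (~a & ((c & d) | (d & (~b & ~c))))) = 1111001110100010

(((c | ~b) & ~d) | (~a & ((c & d) | (d & (~b & ~c)))))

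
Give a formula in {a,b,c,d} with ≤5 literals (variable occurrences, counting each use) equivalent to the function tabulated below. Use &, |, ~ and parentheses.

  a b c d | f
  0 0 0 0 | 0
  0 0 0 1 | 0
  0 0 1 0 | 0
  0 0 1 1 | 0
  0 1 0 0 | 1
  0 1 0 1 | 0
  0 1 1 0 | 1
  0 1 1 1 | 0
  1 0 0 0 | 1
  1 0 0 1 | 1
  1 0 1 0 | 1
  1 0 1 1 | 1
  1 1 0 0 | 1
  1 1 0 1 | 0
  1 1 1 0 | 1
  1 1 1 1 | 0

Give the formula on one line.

  ~b = 1111000011110000
  ~d = 1010101010101010
  (~b | ~d) = 1111101011111010
  (b | a) = 0000111111111111
  ((~b | ~d) & (b | a)) = 0000101011111010

((~b | ~d) & (b | a))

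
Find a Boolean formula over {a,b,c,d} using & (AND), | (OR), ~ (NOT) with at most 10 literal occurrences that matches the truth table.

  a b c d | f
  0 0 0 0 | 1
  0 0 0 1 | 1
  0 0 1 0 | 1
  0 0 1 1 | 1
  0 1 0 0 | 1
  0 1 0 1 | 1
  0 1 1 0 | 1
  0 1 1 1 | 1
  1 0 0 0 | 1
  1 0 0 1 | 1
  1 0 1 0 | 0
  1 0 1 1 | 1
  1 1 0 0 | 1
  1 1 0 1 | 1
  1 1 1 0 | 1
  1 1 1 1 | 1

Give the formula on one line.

  ~c = 1100110011001100
  (b | ~c) = 1100111111001111
  (c | a) = 0011001111111111
  ~d = 1010101010101010
  ((c | a) | ~d) = 1011101111111111
  (d | ~c) = 1101110111011101
  ~a = 1111111100000000
  ((d | ~c) | ~a) = 1111111111011101
  (((c | a) | ~d) & ((d | ~c) | ~a)) = 1011101111011101
  ((b | ~c) | (((c | a) | ~d) & ((d | ~c) | ~a))) = 1111111111011111

((b | ~c) | (((c | a) | ~d) & ((d | ~c) | ~a)))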